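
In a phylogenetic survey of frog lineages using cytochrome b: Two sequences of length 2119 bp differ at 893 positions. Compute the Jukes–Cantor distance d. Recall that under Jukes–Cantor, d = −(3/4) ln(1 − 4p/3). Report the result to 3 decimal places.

0.619

p = 893/2119 ≈ 0.421425.
d = −(3/4) ln(1 − 4p/3) = −0.75 ln(1 − 0.5619) = −0.75 ln(0.4381)
  = −0.75 × (-0.825308) = 0.618981 substitutions/site.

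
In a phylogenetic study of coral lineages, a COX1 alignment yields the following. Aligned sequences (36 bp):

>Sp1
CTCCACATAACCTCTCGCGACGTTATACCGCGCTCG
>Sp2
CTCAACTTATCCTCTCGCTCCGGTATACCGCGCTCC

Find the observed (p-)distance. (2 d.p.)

0.19

The sequences differ at 7 of 36 positions (sites 4, 7, 10, 19, 20, 23, 36).
p = 7/36 = 0.194444… ≈ 0.19 (to 2 d.p.).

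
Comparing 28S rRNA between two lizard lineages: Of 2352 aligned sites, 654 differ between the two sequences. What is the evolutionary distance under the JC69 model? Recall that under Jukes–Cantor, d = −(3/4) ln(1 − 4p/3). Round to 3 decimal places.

0.347

p = 654/2352 ≈ 0.278061.
d = −(3/4) ln(1 − 4p/3) = −0.75 ln(1 − 0.370748) = −0.75 ln(0.629252)
  = −0.75 × (-0.463223) = 0.347417 substitutions/site.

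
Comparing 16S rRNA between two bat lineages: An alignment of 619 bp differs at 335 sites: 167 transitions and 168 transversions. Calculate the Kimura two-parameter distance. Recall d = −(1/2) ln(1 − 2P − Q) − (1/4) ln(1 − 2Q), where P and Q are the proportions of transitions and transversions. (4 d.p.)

P = 167/619 ≈ 0.26979 and Q = 168/619 ≈ 0.271405.
Under the Kimura two-parameter model, d = −½ ln(1 − 2P − Q) − ¼ ln(1 − 2Q).
1 − 2P − Q = 0.189015, giving −½ ln(0.189015) = 0.832964.
1 − 2Q = 0.45719, giving −¼ ln(0.45719) = 0.195664.
d = 0.832964 + 0.195664 = 1.028628.

1.0286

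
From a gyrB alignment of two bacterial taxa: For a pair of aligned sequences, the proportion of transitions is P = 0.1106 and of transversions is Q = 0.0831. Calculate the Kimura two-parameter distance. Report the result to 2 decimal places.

Under the Kimura two-parameter model, d = −½ ln(1 − 2P − Q) − ¼ ln(1 − 2Q).
1 − 2P − Q = 0.6957, giving −½ ln(0.6957) = 0.181418.
1 − 2Q = 0.8338, giving −¼ ln(0.8338) = 0.045440.
d = 0.181418 + 0.045440 = 0.226858.

0.23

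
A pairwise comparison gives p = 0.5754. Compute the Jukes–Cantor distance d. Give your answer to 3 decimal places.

d = −(3/4) ln(1 − 4p/3) = −0.75 ln(1 − 0.7672) = −0.75 ln(0.2328)
  = −0.75 × (-1.457576) = 1.093182 substitutions/site.

1.093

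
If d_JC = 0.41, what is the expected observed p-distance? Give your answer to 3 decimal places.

p = (3/4)(1 − e^(−4d/3)) = 0.75 × (1 − e^(-0.546667)) = 0.75 × (1 − 0.578876) = 0.315843.

0.316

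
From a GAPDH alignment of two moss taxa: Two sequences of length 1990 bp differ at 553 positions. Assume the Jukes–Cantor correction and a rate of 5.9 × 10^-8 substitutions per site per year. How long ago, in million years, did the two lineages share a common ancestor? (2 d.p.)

2.94

p = 553/1990 ≈ 0.277889.
d = −(3/4) ln(1 − 4p/3) = −0.75 ln(1 − 0.370519) = −0.75 ln(0.629481)
  = −0.75 × (-0.462860) = 0.347145 substitutions/site.
Under a molecular clock d = 2μt, so t = d/(2μ) = 0.347145 / (2 × 5.9 × 10^-8) = 2.94 million years.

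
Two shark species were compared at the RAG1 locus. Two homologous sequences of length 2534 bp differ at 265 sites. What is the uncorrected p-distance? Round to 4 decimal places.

p = 265/2534 = 0.104577… ≈ 0.1046 (to 4 d.p.).

0.1046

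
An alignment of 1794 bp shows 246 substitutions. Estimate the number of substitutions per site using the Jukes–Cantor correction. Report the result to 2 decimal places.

p = 246/1794 ≈ 0.137124.
d = −(3/4) ln(1 − 4p/3) = −0.75 ln(1 − 0.182832) = −0.75 ln(0.817168)
  = −0.75 × (-0.201911) = 0.151433 substitutions/site.

0.15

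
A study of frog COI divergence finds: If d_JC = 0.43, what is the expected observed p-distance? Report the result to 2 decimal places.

p = (3/4)(1 − e^(−4d/3)) = 0.75 × (1 − e^(-0.573333)) = 0.75 × (1 − 0.563644) = 0.327267.

0.33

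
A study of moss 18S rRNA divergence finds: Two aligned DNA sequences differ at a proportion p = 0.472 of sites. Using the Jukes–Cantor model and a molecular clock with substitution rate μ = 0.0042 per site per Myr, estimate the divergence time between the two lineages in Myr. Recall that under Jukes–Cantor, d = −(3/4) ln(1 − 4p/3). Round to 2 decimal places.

88.61

d = −(3/4) ln(1 − 4p/3) = −0.75 ln(1 − 0.629333) = −0.75 ln(0.370667)
  = −0.75 × (-0.992451) = 0.744338 substitutions/site.
Under a molecular clock d = 2μt, so t = d/(2μ) = 0.744338 / (2 × 0.0042) = 88.61 Myr.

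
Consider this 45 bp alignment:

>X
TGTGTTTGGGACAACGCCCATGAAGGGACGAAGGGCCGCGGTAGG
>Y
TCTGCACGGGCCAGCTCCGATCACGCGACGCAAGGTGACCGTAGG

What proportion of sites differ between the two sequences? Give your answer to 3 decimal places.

The sequences differ at 17 of 45 positions.
p = 17/45 = 0.377777… ≈ 0.378 (to 3 d.p.).

0.378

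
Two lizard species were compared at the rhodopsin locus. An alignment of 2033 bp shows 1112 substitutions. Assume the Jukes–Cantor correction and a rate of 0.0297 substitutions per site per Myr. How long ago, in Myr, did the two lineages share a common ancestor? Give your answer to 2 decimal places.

16.50

p = 1112/2033 ≈ 0.546975.
d = −(3/4) ln(1 − 4p/3) = −0.75 ln(1 − 0.7293) = −0.75 ln(0.2707)
  = −0.75 × (-1.306744) = 0.980058 substitutions/site.
Under a molecular clock d = 2μt, so t = d/(2μ) = 0.980058 / (2 × 0.0297) = 16.50 Myr.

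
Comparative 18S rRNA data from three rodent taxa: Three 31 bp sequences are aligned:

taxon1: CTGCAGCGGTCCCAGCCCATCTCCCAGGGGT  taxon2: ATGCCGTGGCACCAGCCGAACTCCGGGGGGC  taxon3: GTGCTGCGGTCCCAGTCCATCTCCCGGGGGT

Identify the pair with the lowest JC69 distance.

taxon1–taxon2: 10/31 differ, p = 0.323, d = 0.422.
taxon1–taxon3: 4/31 differ, p = 0.129, d = 0.142.
taxon2–taxon3: 10/31 differ, p = 0.323, d = 0.422.
The smallest distance is between taxon1 and taxon3.

taxon1 and taxon3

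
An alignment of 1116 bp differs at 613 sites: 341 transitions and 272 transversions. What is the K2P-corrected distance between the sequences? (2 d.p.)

1.13

P = 341/1116 ≈ 0.305556 and Q = 272/1116 ≈ 0.243728.
Under the Kimura two-parameter model, d = −½ ln(1 − 2P − Q) − ¼ ln(1 − 2Q).
1 − 2P − Q = 0.14516, giving −½ ln(0.14516) = 0.964959.
1 − 2Q = 0.512544, giving −¼ ln(0.512544) = 0.167092.
d = 0.964959 + 0.167092 = 1.132051.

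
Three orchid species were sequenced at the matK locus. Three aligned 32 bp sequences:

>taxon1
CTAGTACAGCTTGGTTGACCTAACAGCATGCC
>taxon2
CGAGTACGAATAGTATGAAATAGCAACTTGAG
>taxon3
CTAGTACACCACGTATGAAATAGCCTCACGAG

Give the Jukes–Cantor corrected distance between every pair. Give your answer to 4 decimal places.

d(taxon1,taxon2) = 0.6566, d(taxon1,taxon3) = 0.5851, d(taxon2,taxon3) = 0.4042

taxon1–taxon2: 14/32 sites differ → p = 0.4375, d = −0.75 ln(1 − 0.583333) = 0.656601 ≈ 0.6566.
taxon1–taxon3: 13/32 sites differ → p = 0.40625, d = −0.75 ln(1 − 0.541667) = 0.585119 ≈ 0.5851.
taxon2–taxon3: 10/32 sites differ → p = 0.3125, d = −0.75 ln(1 − 0.416667) = 0.404248 ≈ 0.4042.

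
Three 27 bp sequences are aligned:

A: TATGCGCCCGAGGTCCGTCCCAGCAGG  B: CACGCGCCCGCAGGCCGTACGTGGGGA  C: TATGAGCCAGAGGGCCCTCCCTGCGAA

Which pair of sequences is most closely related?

A–B: 11/27 differ, p = 0.407, d = 0.588.
A–C: 8/27 differ, p = 0.296, d = 0.377.
B–C: 11/27 differ, p = 0.407, d = 0.588.
The smallest distance is between A and C.

A and C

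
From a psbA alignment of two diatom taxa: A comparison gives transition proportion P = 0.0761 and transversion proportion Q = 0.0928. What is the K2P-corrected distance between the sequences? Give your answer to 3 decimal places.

0.192

Under the Kimura two-parameter model, d = −½ ln(1 − 2P − Q) − ¼ ln(1 − 2Q).
1 − 2P − Q = 0.755, giving −½ ln(0.755) = 0.140519.
1 − 2Q = 0.8144, giving −¼ ln(0.8144) = 0.051326.
d = 0.140519 + 0.051326 = 0.191845.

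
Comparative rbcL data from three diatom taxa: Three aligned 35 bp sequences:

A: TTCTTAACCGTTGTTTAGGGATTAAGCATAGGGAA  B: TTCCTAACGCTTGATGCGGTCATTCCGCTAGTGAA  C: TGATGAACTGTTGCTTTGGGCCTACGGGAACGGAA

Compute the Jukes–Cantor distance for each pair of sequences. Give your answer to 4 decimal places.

d(A,B) = 0.6355, d(A,C) = 0.5128, d(B,C) = 0.7823

A–B: 15/35 sites differ → p ≈ 0.428571, d = −0.75 ln(1 − 0.571428) = 0.635472 ≈ 0.6355.
A–C: 13/35 sites differ → p ≈ 0.371429, d = −0.75 ln(1 − 0.495239) = 0.512753 ≈ 0.5128.
B–C: 17/35 sites differ → p ≈ 0.485714, d = −0.75 ln(1 − 0.647619) = 0.782282 ≈ 0.7823.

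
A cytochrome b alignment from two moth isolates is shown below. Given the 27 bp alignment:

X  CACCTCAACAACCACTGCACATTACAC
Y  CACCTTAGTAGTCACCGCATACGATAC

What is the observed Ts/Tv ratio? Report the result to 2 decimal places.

9.00

Transitions are A↔G and C↔T; transversions are all other mismatches.
Transitions: 9. Transversions: 1.
R = 9/1 = 9.00.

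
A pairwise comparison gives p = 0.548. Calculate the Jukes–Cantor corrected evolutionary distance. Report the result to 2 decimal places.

d = −(3/4) ln(1 − 4p/3) = −0.75 ln(1 − 0.730667) = −0.75 ln(0.269333)
  = −0.75 × (-1.311807) = 0.983855 substitutions/site.

0.98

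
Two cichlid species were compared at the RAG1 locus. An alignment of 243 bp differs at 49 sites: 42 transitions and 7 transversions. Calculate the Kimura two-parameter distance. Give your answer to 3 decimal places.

0.249

P = 42/243 ≈ 0.17284 and Q = 7/243 ≈ 0.028807.
Under the Kimura two-parameter model, d = −½ ln(1 − 2P − Q) − ¼ ln(1 − 2Q).
1 − 2P − Q = 0.625513, giving −½ ln(0.625513) = 0.234592.
1 − 2Q = 0.942386, giving −¼ ln(0.942386) = 0.014835.
d = 0.234592 + 0.014835 = 0.249427.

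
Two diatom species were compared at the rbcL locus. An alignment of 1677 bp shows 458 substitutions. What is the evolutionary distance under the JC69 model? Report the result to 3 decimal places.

0.340

p = 458/1677 ≈ 0.273107.
d = −(3/4) ln(1 − 4p/3) = −0.75 ln(1 − 0.364143) = −0.75 ln(0.635857)
  = −0.75 × (-0.452782) = 0.339587 substitutions/site.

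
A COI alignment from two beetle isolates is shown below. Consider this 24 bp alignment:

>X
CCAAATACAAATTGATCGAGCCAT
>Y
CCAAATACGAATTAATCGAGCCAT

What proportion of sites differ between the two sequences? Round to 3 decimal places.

The sequences differ at 2 of 24 positions (sites 9, 14).
p = 2/24 = 0.083333… ≈ 0.083 (to 3 d.p.).

0.083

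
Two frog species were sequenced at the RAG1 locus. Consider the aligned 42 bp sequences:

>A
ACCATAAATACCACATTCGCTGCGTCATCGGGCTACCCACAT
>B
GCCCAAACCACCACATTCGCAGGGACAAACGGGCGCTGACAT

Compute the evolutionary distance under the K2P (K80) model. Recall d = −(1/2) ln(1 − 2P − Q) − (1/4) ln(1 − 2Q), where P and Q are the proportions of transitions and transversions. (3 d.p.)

0.532

Of 42 sites, 5 differences are transitions and 11 are transversions, so P = 5/42 ≈ 0.119048 and Q = 11/42 ≈ 0.261905.
Under the Kimura two-parameter model, d = −½ ln(1 − 2P − Q) − ¼ ln(1 − 2Q).
1 − 2P − Q = 0.499999, giving −½ ln(0.499999) = 0.346575.
1 − 2Q = 0.47619, giving −¼ ln(0.47619) = 0.185485.
d = 0.346575 + 0.185485 = 0.532060.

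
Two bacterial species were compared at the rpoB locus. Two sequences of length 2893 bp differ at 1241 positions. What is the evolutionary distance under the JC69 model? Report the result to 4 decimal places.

p = 1241/2893 ≈ 0.428966.
d = −(3/4) ln(1 − 4p/3) = −0.75 ln(1 − 0.571955) = −0.75 ln(0.428045)
  = −0.75 × (-0.848527) = 0.636395 substitutions/site.

0.6364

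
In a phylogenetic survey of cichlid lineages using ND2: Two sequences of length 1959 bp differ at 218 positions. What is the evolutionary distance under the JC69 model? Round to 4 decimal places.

p = 218/1959 ≈ 0.111281.
d = −(3/4) ln(1 − 4p/3) = −0.75 ln(1 − 0.148375) = −0.75 ln(0.851625)
  = −0.75 × (-0.160609) = 0.120457 substitutions/site.

0.1205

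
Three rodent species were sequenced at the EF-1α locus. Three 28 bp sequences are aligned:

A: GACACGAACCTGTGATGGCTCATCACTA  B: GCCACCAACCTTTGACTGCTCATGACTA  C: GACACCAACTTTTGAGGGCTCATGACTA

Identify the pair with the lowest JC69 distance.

A–B: 6/28 differ, p = 0.214, d = 0.252.
A–C: 5/28 differ, p = 0.179, d = 0.204.
B–C: 4/28 differ, p = 0.143, d = 0.158.
The smallest distance is between B and C.

B and C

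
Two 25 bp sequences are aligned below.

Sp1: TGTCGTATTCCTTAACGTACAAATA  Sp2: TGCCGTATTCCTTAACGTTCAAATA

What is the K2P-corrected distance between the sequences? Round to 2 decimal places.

0.08

Of 25 sites, 1 differences are transitions and 1 are transversions, so P = 1/25 = 0.04 and Q = 1/25 = 0.04.
Under the Kimura two-parameter model, d = −½ ln(1 − 2P − Q) − ¼ ln(1 − 2Q).
1 − 2P − Q = 0.88, giving −½ ln(0.88) = 0.063917.
1 − 2Q = 0.92, giving −¼ ln(0.92) = 0.020845.
d = 0.063917 + 0.020845 = 0.084762.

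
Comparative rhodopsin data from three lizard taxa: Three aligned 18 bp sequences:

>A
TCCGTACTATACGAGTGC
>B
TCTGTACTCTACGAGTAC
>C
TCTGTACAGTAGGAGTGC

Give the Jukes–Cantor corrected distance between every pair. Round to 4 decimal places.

A–B: 3/18 sites differ → p ≈ 0.166667, d = −0.75 ln(1 − 0.222223) = 0.188487 ≈ 0.1885.
A–C: 4/18 sites differ → p ≈ 0.222222, d = −0.75 ln(1 − 0.296296) = 0.263548 ≈ 0.2635.
B–C: 4/18 sites differ → p ≈ 0.222222, d = −0.75 ln(1 − 0.296296) = 0.263548 ≈ 0.2635.

d(A,B) = 0.1885, d(A,C) = 0.2635, d(B,C) = 0.2635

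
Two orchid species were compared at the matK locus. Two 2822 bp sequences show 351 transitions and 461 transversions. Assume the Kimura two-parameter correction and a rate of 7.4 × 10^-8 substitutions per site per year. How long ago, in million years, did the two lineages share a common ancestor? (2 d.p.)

2.46

P = 351/2822 ≈ 0.12438 and Q = 461/2822 ≈ 0.163359.
Under the Kimura two-parameter model, d = −½ ln(1 − 2P − Q) − ¼ ln(1 − 2Q).
1 − 2P − Q = 0.587881, giving −½ ln(0.587881) = 0.265615.
1 − 2Q = 0.673282, giving −¼ ln(0.673282) = 0.098898.
d = 0.265615 + 0.098898 = 0.364513.
Under a molecular clock d = 2μt, so t = d/(2μ) = 0.364513 / (2 × 7.4 × 10^-8) = 2.46 million years.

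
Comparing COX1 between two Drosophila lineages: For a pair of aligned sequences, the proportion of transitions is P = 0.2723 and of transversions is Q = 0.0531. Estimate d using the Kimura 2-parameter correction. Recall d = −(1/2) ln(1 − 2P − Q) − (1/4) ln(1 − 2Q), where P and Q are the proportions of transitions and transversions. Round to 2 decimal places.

0.48

Under the Kimura two-parameter model, d = −½ ln(1 − 2P − Q) − ¼ ln(1 − 2Q).
1 − 2P − Q = 0.4023, giving −½ ln(0.4023) = 0.455279.
1 − 2Q = 0.8938, giving −¼ ln(0.8938) = 0.028068.
d = 0.455279 + 0.028068 = 0.483347.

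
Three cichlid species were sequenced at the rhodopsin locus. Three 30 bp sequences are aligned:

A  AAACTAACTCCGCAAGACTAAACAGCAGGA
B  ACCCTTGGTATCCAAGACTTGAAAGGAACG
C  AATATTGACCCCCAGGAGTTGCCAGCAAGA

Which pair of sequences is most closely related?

A–B: 15/30 differ, p = 0.500, d = 0.824.
A–C: 13/30 differ, p = 0.433, d = 0.647.
B–C: 14/30 differ, p = 0.467, d = 0.730.
The smallest distance is between A and C.

A and C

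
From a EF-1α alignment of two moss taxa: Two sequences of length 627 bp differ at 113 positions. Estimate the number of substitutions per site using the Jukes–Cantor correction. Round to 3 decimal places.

p = 113/627 ≈ 0.180223.
d = −(3/4) ln(1 − 4p/3) = −0.75 ln(1 − 0.240297) = −0.75 ln(0.759703)
  = −0.75 × (-0.274828) = 0.206121 substitutions/site.

0.206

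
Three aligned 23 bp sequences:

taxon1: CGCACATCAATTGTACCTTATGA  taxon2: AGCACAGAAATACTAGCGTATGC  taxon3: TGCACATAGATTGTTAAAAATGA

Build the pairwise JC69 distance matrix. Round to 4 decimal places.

d(taxon1,taxon2) = 0.4674, d(taxon1,taxon3) = 0.4674, d(taxon2,taxon3) = 0.7614

taxon1–taxon2: 8/23 sites differ → p ≈ 0.347826, d = −0.75 ln(1 − 0.463768) = 0.467391 ≈ 0.4674.
taxon1–taxon3: 8/23 sites differ → p ≈ 0.347826, d = −0.75 ln(1 − 0.463768) = 0.467391 ≈ 0.4674.
taxon2–taxon3: 11/23 sites differ → p ≈ 0.478261, d = −0.75 ln(1 − 0.637681) = 0.761423 ≈ 0.7614.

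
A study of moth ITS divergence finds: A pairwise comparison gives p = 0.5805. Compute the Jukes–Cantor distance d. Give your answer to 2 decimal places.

d = −(3/4) ln(1 − 4p/3) = −0.75 ln(1 − 0.774) = −0.75 ln(0.226)
  = −0.75 × (-1.487220) = 1.115415 substitutions/site.

1.12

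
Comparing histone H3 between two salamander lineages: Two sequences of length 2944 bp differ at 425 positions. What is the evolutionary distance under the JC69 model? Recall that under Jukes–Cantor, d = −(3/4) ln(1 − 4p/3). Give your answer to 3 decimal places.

p = 425/2944 ≈ 0.144361.
d = −(3/4) ln(1 − 4p/3) = −0.75 ln(1 − 0.192481) = −0.75 ln(0.807519)
  = −0.75 × (-0.213789) = 0.160342 substitutions/site.

0.160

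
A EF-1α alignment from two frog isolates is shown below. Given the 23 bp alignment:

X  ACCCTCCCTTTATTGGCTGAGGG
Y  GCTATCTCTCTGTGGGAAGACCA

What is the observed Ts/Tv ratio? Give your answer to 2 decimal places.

Transitions are A↔G and C↔T; transversions are all other mismatches.
Transitions: 6. Transversions: 6.
R = 6/6 = 1.00.

1.00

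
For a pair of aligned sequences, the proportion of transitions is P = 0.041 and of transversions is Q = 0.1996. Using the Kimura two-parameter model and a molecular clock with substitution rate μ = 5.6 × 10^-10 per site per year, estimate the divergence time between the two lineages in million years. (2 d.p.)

261.37

Under the Kimura two-parameter model, d = −½ ln(1 − 2P − Q) − ¼ ln(1 − 2Q).
1 − 2P − Q = 0.7184, giving −½ ln(0.7184) = 0.165364.
1 − 2Q = 0.6008, giving −¼ ln(0.6008) = 0.127373.
d = 0.165364 + 0.127373 = 0.292737.
Under a molecular clock d = 2μt, so t = d/(2μ) = 0.292737 / (2 × 5.6 × 10^-10) = 261.37 million years.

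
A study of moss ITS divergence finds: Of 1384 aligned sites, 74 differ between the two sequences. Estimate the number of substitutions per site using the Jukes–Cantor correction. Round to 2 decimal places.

p = 74/1384 ≈ 0.053468.
d = −(3/4) ln(1 − 4p/3) = −0.75 ln(1 − 0.071291) = −0.75 ln(0.928709)
  = −0.75 × (-0.073960) = 0.055470 substitutions/site.

0.06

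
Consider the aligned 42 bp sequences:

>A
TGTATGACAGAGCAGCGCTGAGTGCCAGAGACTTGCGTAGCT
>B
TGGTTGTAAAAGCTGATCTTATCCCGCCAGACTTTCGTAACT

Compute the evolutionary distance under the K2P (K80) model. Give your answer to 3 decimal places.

0.598

Of 42 sites, 3 differences are transitions and 14 are transversions, so P = 3/42 ≈ 0.071429 and Q = 14/42 ≈ 0.333333.
Under the Kimura two-parameter model, d = −½ ln(1 − 2P − Q) − ¼ ln(1 − 2Q).
1 − 2P − Q = 0.523809, giving −½ ln(0.523809) = 0.323314.
1 − 2Q = 0.333334, giving −¼ ln(0.333334) = 0.274653.
d = 0.323314 + 0.274653 = 0.597967.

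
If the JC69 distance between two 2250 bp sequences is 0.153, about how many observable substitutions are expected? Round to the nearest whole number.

Invert JC69: p = (3/4)(1 − e^(−4d/3)) = 0.75 × (1 − e^(-0.204)) = 0.75 × (1 − 0.815462) = 0.138404.
Expected differing sites = pL ≈ 0.138404 × 2250 = 311.409 ≈ 311.

311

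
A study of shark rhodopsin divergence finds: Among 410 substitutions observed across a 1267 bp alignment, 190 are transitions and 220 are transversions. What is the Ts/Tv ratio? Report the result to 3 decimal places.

R = 190/220 = 0.863636… ≈ 0.864 (to 3 d.p.).

0.864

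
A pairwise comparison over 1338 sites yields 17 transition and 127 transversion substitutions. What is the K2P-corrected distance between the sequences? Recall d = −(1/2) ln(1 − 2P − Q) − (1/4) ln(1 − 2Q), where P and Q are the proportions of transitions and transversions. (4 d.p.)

P = 17/1338 ≈ 0.012706 and Q = 127/1338 ≈ 0.094918.
Under the Kimura two-parameter model, d = −½ ln(1 − 2P − Q) − ¼ ln(1 − 2Q).
1 − 2P − Q = 0.87967, giving −½ ln(0.87967) = 0.064104.
1 − 2Q = 0.810164, giving −¼ ln(0.810164) = 0.052630.
d = 0.064104 + 0.052630 = 0.116734.

0.1167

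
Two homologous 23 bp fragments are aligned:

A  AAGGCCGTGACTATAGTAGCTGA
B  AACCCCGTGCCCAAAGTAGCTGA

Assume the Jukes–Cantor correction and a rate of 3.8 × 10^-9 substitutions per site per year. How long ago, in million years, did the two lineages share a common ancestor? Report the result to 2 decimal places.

The sequences differ at 5 of 23 sites (3, 4, 10, 12, 14), so p = 5/23 ≈ 0.217391.
d = −(3/4) ln(1 − 4p/3) = −0.75 ln(1 − 0.289855) = −0.75 ln(0.710145)
  = −0.75 × (-0.342286) = 0.256715 substitutions/site.
Under a molecular clock d = 2μt, so t = d/(2μ) = 0.256715 / (2 × 3.8 × 10^-9) = 33.78 million years.

33.78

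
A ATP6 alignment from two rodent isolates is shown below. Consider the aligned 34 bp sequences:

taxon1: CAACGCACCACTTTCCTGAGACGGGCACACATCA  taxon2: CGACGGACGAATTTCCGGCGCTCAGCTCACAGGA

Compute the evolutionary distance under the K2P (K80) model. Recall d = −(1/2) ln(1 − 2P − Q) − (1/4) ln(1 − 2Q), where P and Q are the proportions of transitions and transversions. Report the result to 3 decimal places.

Of 34 sites, 3 differences are transitions and 10 are transversions, so P = 3/34 ≈ 0.088235 and Q = 10/34 ≈ 0.294118.
Under the Kimura two-parameter model, d = −½ ln(1 − 2P − Q) − ¼ ln(1 − 2Q).
1 − 2P − Q = 0.529412, giving −½ ln(0.529412) = 0.317994.
1 − 2Q = 0.411764, giving −¼ ln(0.411764) = 0.221826.
d = 0.317994 + 0.221826 = 0.539820.

0.540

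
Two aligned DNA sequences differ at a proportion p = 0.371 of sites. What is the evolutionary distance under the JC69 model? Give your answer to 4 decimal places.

d = −(3/4) ln(1 − 4p/3) = −0.75 ln(1 − 0.494667) = −0.75 ln(0.505333)
  = −0.75 × (-0.682538) = 0.511904 substitutions/site.

0.5119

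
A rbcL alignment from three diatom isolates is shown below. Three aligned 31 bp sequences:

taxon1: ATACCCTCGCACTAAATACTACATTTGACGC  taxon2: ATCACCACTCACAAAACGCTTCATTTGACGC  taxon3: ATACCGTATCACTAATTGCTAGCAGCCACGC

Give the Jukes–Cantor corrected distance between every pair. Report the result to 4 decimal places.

taxon1–taxon2: 8/31 sites differ → p ≈ 0.258065, d = −0.75 ln(1 − 0.344087) = 0.316295 ≈ 0.3163.
taxon1–taxon3: 11/31 sites differ → p ≈ 0.354839, d = −0.75 ln(1 − 0.473119) = 0.480585 ≈ 0.4806.
taxon2–taxon3: 15/31 sites differ → p ≈ 0.483871, d = −0.75 ln(1 − 0.645161) = 0.777068 ≈ 0.7771.

d(taxon1,taxon2) = 0.3163, d(taxon1,taxon3) = 0.4806, d(taxon2,taxon3) = 0.7771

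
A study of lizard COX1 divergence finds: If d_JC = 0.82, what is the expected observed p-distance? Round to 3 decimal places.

p = (3/4)(1 − e^(−4d/3)) = 0.75 × (1 − e^(-1.093333)) = 0.75 × (1 − 0.335098) = 0.498677.

0.499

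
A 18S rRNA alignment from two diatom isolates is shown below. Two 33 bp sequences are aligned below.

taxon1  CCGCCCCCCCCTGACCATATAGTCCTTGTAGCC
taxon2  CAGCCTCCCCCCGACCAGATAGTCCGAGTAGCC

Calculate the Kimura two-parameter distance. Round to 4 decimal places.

0.2082

Of 33 sites, 2 differences are transitions and 4 are transversions, so P = 2/33 ≈ 0.060606 and Q = 4/33 ≈ 0.121212.
Under the Kimura two-parameter model, d = −½ ln(1 − 2P − Q) − ¼ ln(1 − 2Q).
1 − 2P − Q = 0.757576, giving −½ ln(0.757576) = 0.138816.
1 − 2Q = 0.757576, giving −¼ ln(0.757576) = 0.069408.
d = 0.138816 + 0.069408 = 0.208224.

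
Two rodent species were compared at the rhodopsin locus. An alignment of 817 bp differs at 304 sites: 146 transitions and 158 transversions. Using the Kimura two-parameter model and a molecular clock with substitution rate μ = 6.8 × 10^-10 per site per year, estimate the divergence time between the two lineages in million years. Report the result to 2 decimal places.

384.12

P = 146/817 ≈ 0.178703 and Q = 158/817 ≈ 0.19339.
Under the Kimura two-parameter model, d = −½ ln(1 − 2P − Q) − ¼ ln(1 − 2Q).
1 − 2P − Q = 0.449204, giving −½ ln(0.449204) = 0.400139.
1 − 2Q = 0.61322, giving −¼ ln(0.61322) = 0.122258.
d = 0.400139 + 0.122258 = 0.522397.
Under a molecular clock d = 2μt, so t = d/(2μ) = 0.522397 / (2 × 6.8 × 10^-10) = 384.12 million years.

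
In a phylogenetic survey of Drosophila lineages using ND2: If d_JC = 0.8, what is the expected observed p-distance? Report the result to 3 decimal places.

0.492

p = (3/4)(1 − e^(−4d/3)) = 0.75 × (1 − e^(-1.066667)) = 0.75 × (1 − 0.344154) = 0.491885.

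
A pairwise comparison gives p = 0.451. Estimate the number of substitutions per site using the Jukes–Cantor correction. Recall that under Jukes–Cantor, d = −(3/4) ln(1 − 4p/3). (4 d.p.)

d = −(3/4) ln(1 − 4p/3) = −0.75 ln(1 − 0.601333) = −0.75 ln(0.398667)
  = −0.75 × (-0.919629) = 0.689722 substitutions/site.

0.6897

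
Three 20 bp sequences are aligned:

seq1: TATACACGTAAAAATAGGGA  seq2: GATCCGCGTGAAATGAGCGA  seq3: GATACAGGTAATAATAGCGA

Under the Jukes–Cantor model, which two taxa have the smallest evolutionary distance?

seq1–seq2: 7/20 differ, p = 0.350, d = 0.471.
seq1–seq3: 4/20 differ, p = 0.200, d = 0.233.
seq2–seq3: 7/20 differ, p = 0.350, d = 0.471.
The smallest distance is between seq1 and seq3.

seq1 and seq3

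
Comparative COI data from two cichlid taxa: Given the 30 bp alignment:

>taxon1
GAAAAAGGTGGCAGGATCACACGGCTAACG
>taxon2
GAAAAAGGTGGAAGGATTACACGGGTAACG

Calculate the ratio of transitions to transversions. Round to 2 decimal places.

0.50

Transitions are A↔G and C↔T; transversions are all other mismatches.
Transitions: 1. Transversions: 2.
R = 1/2 = 0.50.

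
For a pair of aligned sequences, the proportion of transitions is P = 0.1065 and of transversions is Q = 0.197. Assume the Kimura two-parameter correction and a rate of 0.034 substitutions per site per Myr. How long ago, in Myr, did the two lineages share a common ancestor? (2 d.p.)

5.72

Under the Kimura two-parameter model, d = −½ ln(1 − 2P − Q) − ¼ ln(1 − 2Q).
1 − 2P − Q = 0.59, giving −½ ln(0.59) = 0.263816.
1 − 2Q = 0.606, giving −¼ ln(0.606) = 0.125219.
d = 0.263816 + 0.125219 = 0.389035.
Under a molecular clock d = 2μt, so t = d/(2μ) = 0.389035 / (2 × 0.034) = 5.72 Myr.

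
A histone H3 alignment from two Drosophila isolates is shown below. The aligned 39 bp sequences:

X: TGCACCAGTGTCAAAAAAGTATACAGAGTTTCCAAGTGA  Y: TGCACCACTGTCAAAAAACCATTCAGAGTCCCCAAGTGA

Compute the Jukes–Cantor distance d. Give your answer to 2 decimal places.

The sequences differ at 6 of 39 sites (8, 19, 20, 23, 30, 31), so p = 6/39 ≈ 0.153846.
d = −(3/4) ln(1 − 4p/3) = −0.75 ln(1 − 0.205128) = −0.75 ln(0.794872)
  = −0.75 × (-0.229574) = 0.172181 substitutions/site.

0.17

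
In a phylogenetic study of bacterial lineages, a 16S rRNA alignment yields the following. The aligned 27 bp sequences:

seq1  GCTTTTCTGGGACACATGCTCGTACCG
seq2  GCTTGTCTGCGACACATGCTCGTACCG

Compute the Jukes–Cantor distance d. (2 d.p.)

0.08

The sequences differ at 2 of 27 sites (5, 10), so p = 2/27 ≈ 0.074074.
d = −(3/4) ln(1 − 4p/3) = −0.75 ln(1 − 0.098765) = −0.75 ln(0.901235)
  = −0.75 × (-0.103989) = 0.077992 substitutions/site.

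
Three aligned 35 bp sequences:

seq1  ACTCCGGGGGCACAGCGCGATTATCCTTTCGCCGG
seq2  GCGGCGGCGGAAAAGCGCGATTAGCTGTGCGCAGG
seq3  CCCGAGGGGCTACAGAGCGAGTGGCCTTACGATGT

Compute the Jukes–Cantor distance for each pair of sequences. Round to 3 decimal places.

d(seq1,seq2) = 0.407, d(seq1,seq3) = 0.572, d(seq2,seq3) = 0.705

seq1–seq2: 11/35 sites differ → p ≈ 0.314286, d = −0.75 ln(1 − 0.419048) = 0.407315 ≈ 0.407.
seq1–seq3: 14/35 sites differ → p = 0.4, d = −0.75 ln(1 − 0.533333) = 0.571605 ≈ 0.572.
seq2–seq3: 16/35 sites differ → p ≈ 0.457143, d = −0.75 ln(1 − 0.609524) = 0.705292 ≈ 0.705.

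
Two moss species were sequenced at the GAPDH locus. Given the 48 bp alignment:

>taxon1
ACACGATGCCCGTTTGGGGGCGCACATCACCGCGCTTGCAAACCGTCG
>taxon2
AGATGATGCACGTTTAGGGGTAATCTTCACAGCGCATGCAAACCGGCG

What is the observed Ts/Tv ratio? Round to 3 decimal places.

Transitions are A↔G and C↔T; transversions are all other mismatches.
Transitions: 4. Transversions: 8.
R = 4/8 = 0.500.

0.500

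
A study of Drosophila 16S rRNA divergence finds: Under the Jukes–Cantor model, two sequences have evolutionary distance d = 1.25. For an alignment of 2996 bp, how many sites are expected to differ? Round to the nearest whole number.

1823

Invert JC69: p = (3/4)(1 − e^(−4d/3)) = 0.75 × (1 − e^(-1.666667)) = 0.75 × (1 − 0.188876) = 0.608343.
Expected differing sites = pL ≈ 0.608343 × 2996 = 1822.595628 ≈ 1823.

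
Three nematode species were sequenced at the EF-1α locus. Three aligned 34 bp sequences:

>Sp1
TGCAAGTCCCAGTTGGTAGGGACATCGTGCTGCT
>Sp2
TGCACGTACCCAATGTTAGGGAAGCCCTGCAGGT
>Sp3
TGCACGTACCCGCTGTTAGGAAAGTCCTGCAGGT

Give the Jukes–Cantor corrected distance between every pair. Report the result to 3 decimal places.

Sp1–Sp2: 12/34 sites differ → p ≈ 0.352941, d = −0.75 ln(1 − 0.470588) = 0.476991 ≈ 0.477.
Sp1–Sp3: 11/34 sites differ → p ≈ 0.323529, d = −0.75 ln(1 − 0.431372) = 0.423397 ≈ 0.423.
Sp2–Sp3: 4/34 sites differ → p ≈ 0.117647, d = −0.75 ln(1 − 0.156863) = 0.127969 ≈ 0.128.

d(Sp1,Sp2) = 0.477, d(Sp1,Sp3) = 0.423, d(Sp2,Sp3) = 0.128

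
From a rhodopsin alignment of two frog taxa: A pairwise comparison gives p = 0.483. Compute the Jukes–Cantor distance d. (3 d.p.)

d = −(3/4) ln(1 − 4p/3) = −0.75 ln(1 − 0.644) = −0.75 ln(0.356)
  = −0.75 × (-1.032825) = 0.774619 substitutions/site.

0.775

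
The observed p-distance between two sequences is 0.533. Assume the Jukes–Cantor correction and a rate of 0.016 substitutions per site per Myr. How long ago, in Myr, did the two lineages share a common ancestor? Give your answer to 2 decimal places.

29.07

d = −(3/4) ln(1 − 4p/3) = −0.75 ln(1 − 0.710667) = −0.75 ln(0.289333)
  = −0.75 × (-1.240177) = 0.930133 substitutions/site.
Under a molecular clock d = 2μt, so t = d/(2μ) = 0.930133 / (2 × 0.016) = 29.07 Myr.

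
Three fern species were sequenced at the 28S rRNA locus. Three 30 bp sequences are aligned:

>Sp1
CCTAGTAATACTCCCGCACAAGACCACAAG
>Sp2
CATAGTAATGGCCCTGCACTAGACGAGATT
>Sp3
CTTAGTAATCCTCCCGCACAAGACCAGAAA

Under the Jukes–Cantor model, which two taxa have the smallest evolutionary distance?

Sp1 and Sp3

Sp1–Sp2: 10/30 differ, p = 0.333, d = 0.441.
Sp1–Sp3: 4/30 differ, p = 0.133, d = 0.147.
Sp2–Sp3: 9/30 differ, p = 0.300, d = 0.383.
The smallest distance is between Sp1 and Sp3.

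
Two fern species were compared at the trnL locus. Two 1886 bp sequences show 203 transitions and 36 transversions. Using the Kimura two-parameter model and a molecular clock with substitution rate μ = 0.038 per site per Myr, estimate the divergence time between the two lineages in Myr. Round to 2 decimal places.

1.88

P = 203/1886 ≈ 0.107635 and Q = 36/1886 ≈ 0.019088.
Under the Kimura two-parameter model, d = −½ ln(1 − 2P − Q) − ¼ ln(1 − 2Q).
1 − 2P − Q = 0.765642, giving −½ ln(0.765642) = 0.133520.
1 − 2Q = 0.961824, giving −¼ ln(0.961824) = 0.009731.
d = 0.133520 + 0.009731 = 0.143251.
Under a molecular clock d = 2μt, so t = d/(2μ) = 0.143251 / (2 × 0.038) = 1.88 Myr.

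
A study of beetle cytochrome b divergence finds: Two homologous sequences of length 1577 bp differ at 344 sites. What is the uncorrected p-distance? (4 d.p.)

p = 344/1577 = 0.218135… ≈ 0.2181 (to 4 d.p.).

0.2181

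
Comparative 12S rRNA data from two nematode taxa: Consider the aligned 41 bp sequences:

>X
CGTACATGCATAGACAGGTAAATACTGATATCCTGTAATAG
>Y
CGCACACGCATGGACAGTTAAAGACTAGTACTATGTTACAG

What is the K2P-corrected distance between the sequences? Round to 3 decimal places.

Of 41 sites, 8 differences are transitions and 4 are transversions, so P = 8/41 ≈ 0.195122 and Q = 4/41 ≈ 0.097561.
Under the Kimura two-parameter model, d = −½ ln(1 − 2P − Q) − ¼ ln(1 − 2Q).
1 − 2P − Q = 0.512195, giving −½ ln(0.512195) = 0.334525.
1 − 2Q = 0.804878, giving −¼ ln(0.804878) = 0.054266.
d = 0.334525 + 0.054266 = 0.388791.

0.389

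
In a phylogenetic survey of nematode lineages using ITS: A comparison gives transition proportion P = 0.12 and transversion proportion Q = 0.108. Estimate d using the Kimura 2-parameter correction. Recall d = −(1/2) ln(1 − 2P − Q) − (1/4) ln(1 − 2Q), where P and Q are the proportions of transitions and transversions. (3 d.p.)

Under the Kimura two-parameter model, d = −½ ln(1 − 2P − Q) − ¼ ln(1 − 2Q).
1 − 2P − Q = 0.652, giving −½ ln(0.652) = 0.213855.
1 − 2Q = 0.784, giving −¼ ln(0.784) = 0.060837.
d = 0.213855 + 0.060837 = 0.274692.

0.275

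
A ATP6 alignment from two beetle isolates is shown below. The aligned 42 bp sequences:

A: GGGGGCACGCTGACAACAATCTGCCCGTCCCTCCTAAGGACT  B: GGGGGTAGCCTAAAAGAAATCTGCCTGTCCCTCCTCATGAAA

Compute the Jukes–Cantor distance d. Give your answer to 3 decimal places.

The sequences differ at 12 of 42 sites, so p = 12/42 ≈ 0.285714.
d = −(3/4) ln(1 − 4p/3) = −0.75 ln(1 − 0.380952) = −0.75 ln(0.619048)
  = −0.75 × (-0.479572) = 0.359679 substitutions/site.

0.360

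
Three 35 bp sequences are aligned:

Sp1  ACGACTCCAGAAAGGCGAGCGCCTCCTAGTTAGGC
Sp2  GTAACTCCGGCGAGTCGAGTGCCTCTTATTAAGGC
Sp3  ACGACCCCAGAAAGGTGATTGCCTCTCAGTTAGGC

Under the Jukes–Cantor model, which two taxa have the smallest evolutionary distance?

Sp1–Sp2: 11/35 differ, p = 0.314, d = 0.407.
Sp1–Sp3: 6/35 differ, p = 0.171, d = 0.195.
Sp2–Sp3: 13/35 differ, p = 0.371, d = 0.513.
The smallest distance is between Sp1 and Sp3.

Sp1 and Sp3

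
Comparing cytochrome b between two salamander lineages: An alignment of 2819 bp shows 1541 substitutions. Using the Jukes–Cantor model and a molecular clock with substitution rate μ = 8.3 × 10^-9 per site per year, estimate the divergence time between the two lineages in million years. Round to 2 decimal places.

p = 1541/2819 ≈ 0.546648.
d = −(3/4) ln(1 − 4p/3) = −0.75 ln(1 − 0.728864) = −0.75 ln(0.271136)
  = −0.75 × (-1.305135) = 0.978851 substitutions/site.
Under a molecular clock d = 2μt, so t = d/(2μ) = 0.978851 / (2 × 8.3 × 10^-9) = 58.97 million years.

58.97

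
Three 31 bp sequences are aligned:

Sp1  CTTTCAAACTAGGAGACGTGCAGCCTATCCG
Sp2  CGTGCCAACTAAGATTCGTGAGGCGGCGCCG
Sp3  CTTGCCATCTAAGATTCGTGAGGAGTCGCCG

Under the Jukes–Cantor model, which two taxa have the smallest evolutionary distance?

Sp1–Sp2: 12/31 differ, p = 0.387, d = 0.544.
Sp1–Sp3: 12/31 differ, p = 0.387, d = 0.544.
Sp2–Sp3: 4/31 differ, p = 0.129, d = 0.142.
The smallest distance is between Sp2 and Sp3.

Sp2 and Sp3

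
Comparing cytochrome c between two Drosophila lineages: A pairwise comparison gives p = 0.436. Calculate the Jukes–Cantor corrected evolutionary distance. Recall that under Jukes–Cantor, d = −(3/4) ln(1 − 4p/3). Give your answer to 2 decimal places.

0.65

d = −(3/4) ln(1 − 4p/3) = −0.75 ln(1 − 0.581333) = −0.75 ln(0.418667)
  = −0.75 × (-0.870679) = 0.653009 substitutions/site.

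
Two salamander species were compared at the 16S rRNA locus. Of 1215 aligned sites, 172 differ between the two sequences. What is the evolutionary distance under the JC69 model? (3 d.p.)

0.157

p = 172/1215 ≈ 0.141564.
d = −(3/4) ln(1 − 4p/3) = −0.75 ln(1 − 0.188752) = −0.75 ln(0.811248)
  = −0.75 × (-0.209181) = 0.156886 substitutions/site.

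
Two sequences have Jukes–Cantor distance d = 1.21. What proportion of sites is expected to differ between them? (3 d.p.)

p = (3/4)(1 − e^(−4d/3)) = 0.75 × (1 − e^(-1.613333)) = 0.75 × (1 − 0.199222) = 0.600584.

0.601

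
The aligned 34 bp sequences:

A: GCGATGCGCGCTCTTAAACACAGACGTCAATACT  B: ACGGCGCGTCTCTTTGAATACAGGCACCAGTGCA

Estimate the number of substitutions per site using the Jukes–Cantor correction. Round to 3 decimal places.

0.741

The sequences differ at 16 of 34 sites, so p = 16/34 ≈ 0.470588.
d = −(3/4) ln(1 − 4p/3) = −0.75 ln(1 − 0.627451) = −0.75 ln(0.372549)
  = −0.75 × (-0.987387) = 0.740540 substitutions/site.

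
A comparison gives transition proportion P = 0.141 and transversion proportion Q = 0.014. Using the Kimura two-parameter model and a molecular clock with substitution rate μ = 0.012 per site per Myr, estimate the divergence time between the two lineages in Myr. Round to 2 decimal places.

7.61

Under the Kimura two-parameter model, d = −½ ln(1 − 2P − Q) − ¼ ln(1 − 2Q).
1 − 2P − Q = 0.704, giving −½ ln(0.704) = 0.175488.
1 − 2Q = 0.972, giving −¼ ln(0.972) = 0.007100.
d = 0.175488 + 0.007100 = 0.182588.
Under a molecular clock d = 2μt, so t = d/(2μ) = 0.182588 / (2 × 0.012) = 7.61 Myr.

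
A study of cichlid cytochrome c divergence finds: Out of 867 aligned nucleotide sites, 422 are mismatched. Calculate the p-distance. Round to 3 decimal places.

p = 422/867 = 0.486735… ≈ 0.487 (to 3 d.p.).

0.487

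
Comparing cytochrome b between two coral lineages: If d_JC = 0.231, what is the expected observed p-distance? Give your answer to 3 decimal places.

0.199

p = (3/4)(1 − e^(−4d/3)) = 0.75 × (1 − e^(-0.308)) = 0.75 × (1 − 0.734915) = 0.198814.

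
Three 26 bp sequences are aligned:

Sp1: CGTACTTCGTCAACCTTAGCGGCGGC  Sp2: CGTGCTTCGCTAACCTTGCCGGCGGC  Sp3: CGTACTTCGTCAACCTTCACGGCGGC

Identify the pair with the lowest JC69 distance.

Sp1–Sp2: 5/26 differ, p = 0.192, d = 0.222.
Sp1–Sp3: 2/26 differ, p = 0.077, d = 0.081.
Sp2–Sp3: 5/26 differ, p = 0.192, d = 0.222.
The smallest distance is between Sp1 and Sp3.

Sp1 and Sp3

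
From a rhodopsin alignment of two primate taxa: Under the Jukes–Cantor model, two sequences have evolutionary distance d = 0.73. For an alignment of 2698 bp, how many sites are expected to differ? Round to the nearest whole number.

Invert JC69: p = (3/4)(1 − e^(−4d/3)) = 0.75 × (1 − e^(-0.973333)) = 0.75 × (1 − 0.377822) = 0.466634.
Expected differing sites = pL ≈ 0.466634 × 2698 = 1258.978532 ≈ 1259.

1259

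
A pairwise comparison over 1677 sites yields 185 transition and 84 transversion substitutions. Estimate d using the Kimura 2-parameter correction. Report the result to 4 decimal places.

0.1842

P = 185/1677 ≈ 0.110316 and Q = 84/1677 ≈ 0.050089.
Under the Kimura two-parameter model, d = −½ ln(1 − 2P − Q) − ¼ ln(1 − 2Q).
1 − 2P − Q = 0.729279, giving −½ ln(0.729279) = 0.157849.
1 − 2Q = 0.899822, giving −¼ ln(0.899822) = 0.026390.
d = 0.157849 + 0.026390 = 0.184239.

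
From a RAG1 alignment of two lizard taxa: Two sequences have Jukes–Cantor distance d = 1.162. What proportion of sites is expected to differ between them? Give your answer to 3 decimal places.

p = (3/4)(1 − e^(−4d/3)) = 0.75 × (1 − e^(-1.549333)) = 0.75 × (1 − 0.212390) = 0.590708.

0.591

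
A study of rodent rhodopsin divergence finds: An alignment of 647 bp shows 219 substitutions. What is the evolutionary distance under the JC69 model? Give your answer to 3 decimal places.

p = 219/647 ≈ 0.338485.
d = −(3/4) ln(1 − 4p/3) = −0.75 ln(1 − 0.451313) = −0.75 ln(0.548687)
  = −0.75 × (-0.600227) = 0.450170 substitutions/site.

0.450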